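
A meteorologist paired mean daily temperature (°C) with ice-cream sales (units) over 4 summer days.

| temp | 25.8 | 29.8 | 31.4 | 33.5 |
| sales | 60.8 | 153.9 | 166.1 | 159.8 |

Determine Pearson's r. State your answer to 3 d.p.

n = 4, Σx = 120.5, Σy = 540.6, Σx² = 3661.89, Σy² = 80507.1, Σxy = 16723.7
nΣxy − ΣxΣy = 66894.8 − 65142.3 = 1752.5
nΣx² − (Σx)² = 14647.56 − 14520.25 = 127.31; nΣy² − (Σy)² = 322028.4 − 292248.36 = 29780.04
r = 1752.5 / √(127.31 × 29780.04) = 1752.5 / 1947.1253 ≈ 0.900

0.900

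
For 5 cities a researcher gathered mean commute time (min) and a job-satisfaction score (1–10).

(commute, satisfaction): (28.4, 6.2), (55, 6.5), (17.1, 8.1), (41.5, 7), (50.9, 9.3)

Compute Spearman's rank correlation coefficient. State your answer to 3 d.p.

Rank commute: 2, 5, 1, 3, 4
Rank satisfaction: 1, 2, 4, 3, 5
d = rank(commute) − rank(satisfaction): 1, 3, -3, 0, -1; Σd² = 20
ρ = 1 − 6Σd² / [n(n²−1)] = 1 − 6×20 / (5×24) = 1 − 120/120 ≈ 0.000

0.000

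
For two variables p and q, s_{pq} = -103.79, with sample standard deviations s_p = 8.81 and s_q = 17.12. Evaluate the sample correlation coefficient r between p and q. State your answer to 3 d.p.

r = Cov(p,q) / (s_p · s_q) = -103.79 / (8.81 × 17.12)
  = -103.79 / 150.8272 ≈ -0.688

-0.688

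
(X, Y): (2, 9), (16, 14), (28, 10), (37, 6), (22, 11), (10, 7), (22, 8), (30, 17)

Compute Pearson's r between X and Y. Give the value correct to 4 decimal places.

0.1035

n = 8, ΣX = 167, ΣY = 82, ΣX² = 4381, ΣY² = 936, ΣXY = 1742
nΣXY − ΣXΣY = 13936 − 13694 = 242
nΣX² − (ΣX)² = 35048 − 27889 = 7159; nΣY² − (ΣY)² = 7488 − 6724 = 764
r = 242 / √(7159 × 764) = 242 / 2338.6911 ≈ 0.1035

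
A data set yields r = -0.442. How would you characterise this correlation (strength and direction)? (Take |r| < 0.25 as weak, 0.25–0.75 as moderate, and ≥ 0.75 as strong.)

r = -0.442 < 0 so the relationship is negative.
|r| = 0.442, which falls in the moderate range.

moderate negative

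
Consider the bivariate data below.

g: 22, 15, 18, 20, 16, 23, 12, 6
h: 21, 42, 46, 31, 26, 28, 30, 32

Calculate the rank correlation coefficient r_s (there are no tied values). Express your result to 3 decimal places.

Rank g: 7, 3, 5, 6, 4, 8, 2, 1
Rank h: 1, 7, 8, 5, 2, 3, 4, 6
d = rank(g) − rank(h): 6, -4, -3, 1, 2, 5, -2, -5; Σd² = 120
ρ = 1 − 6Σd² / [n(n²−1)] = 1 − 6×120 / (8×63) = 1 − 720/504 ≈ -0.429

-0.429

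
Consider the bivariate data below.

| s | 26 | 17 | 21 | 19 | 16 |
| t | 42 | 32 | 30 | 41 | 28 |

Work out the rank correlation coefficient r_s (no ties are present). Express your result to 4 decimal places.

0.7000

Rank s: 5, 2, 4, 3, 1
Rank t: 5, 3, 2, 4, 1
d = rank(s) − rank(t): 0, -1, 2, -1, 0; Σd² = 6
ρ = 1 − 6Σd² / [n(n²−1)] = 1 − 6×6 / (5×24) = 1 − 36/120 ≈ 0.7000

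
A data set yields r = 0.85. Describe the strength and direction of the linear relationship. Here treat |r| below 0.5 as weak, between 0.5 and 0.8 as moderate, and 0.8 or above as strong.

strong positive

r = 0.85 > 0 so the relationship is positive.
|r| = 0.85, which falls in the strong range.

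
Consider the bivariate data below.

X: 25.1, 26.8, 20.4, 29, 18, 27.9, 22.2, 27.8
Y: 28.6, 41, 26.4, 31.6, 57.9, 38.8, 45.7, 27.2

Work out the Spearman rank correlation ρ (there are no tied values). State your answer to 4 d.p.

Rank X: 4, 5, 2, 8, 1, 7, 3, 6
Rank Y: 3, 6, 1, 4, 8, 5, 7, 2
d = rank(X) − rank(Y): 1, -1, 1, 4, -7, 2, -4, 4; Σd² = 104
ρ = 1 − 6Σd² / [n(n²−1)] = 1 − 6×104 / (8×63) = 1 − 624/504 ≈ -0.2381

-0.2381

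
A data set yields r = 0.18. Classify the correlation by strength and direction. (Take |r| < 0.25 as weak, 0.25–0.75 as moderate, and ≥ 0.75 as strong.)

weak positive

r = 0.18 > 0 so the relationship is positive.
|r| = 0.18, which falls in the weak range.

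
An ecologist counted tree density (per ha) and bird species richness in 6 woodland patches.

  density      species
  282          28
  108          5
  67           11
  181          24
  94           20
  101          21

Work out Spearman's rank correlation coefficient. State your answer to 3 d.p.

Rank density: 6, 4, 1, 5, 2, 3
Rank species: 6, 1, 2, 5, 3, 4
d = rank(density) − rank(species): 0, 3, -1, 0, -1, -1; Σd² = 12
ρ = 1 − 6Σd² / [n(n²−1)] = 1 − 6×12 / (6×35) = 1 − 72/210 ≈ 0.657

0.657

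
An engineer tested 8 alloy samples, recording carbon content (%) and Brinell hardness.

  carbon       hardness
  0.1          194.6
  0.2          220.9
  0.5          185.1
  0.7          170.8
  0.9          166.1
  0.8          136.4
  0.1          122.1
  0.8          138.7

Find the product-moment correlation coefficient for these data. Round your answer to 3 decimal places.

-0.339

n = 8, Σx = 4.1, Σy = 1334.7, Σx² = 2.89, Σy² = 230440.89, Σxy = 657.53
nΣxy − ΣxΣy = 5260.24 − 5472.27 = -212.03
nΣx² − (Σx)² = 23.12 − 16.81 = 6.31; nΣy² − (Σy)² = 1843527.12 − 1781424.09 = 62103.03
r = -212.03 / √(6.31 × 62103.03) = -212.03 / 625.9953 ≈ -0.339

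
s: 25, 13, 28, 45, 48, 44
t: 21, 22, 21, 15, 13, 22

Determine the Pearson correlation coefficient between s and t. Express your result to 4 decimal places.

n = 6, Σs = 203, Σt = 114, Σs² = 7843, Σt² = 2244, Σst = 3666
nΣst − ΣsΣt = 21996 − 23142 = -1146
nΣs² − (Σs)² = 47058 − 41209 = 5849; nΣt² − (Σt)² = 13464 − 12996 = 468
r = -1146 / √(5849 × 468) = -1146 / 1654.4884 ≈ -0.6927

-0.6927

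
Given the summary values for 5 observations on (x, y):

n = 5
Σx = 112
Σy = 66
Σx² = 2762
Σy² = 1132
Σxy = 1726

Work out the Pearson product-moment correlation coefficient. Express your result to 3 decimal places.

r = (nΣxy − ΣxΣy) / √[(nΣx² − (Σx)²)(nΣy² − (Σy)²)]
Numerator: 5×1726 − 112×66 = 1238
Denominator: √[(13810 − 12544)(5660 − 4356)] = √[1266 × 1304] = 1284.8595
r = 1238 / 1284.8595 ≈ 0.964

0.964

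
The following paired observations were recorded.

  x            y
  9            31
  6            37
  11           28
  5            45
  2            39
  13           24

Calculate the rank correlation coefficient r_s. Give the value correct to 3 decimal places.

Rank x: 4, 3, 5, 2, 1, 6
Rank y: 3, 4, 2, 6, 5, 1
d = rank(x) − rank(y): 1, -1, 3, -4, -4, 5; Σd² = 68
ρ = 1 − 6Σd² / [n(n²−1)] = 1 − 6×68 / (6×35) = 1 − 408/210 ≈ -0.943

-0.943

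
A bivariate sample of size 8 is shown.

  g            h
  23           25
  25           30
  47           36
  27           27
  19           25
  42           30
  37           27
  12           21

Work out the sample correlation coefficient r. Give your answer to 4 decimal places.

n = 8, Σg = 232, Σh = 221, Σg² = 7730, Σh² = 6245, Σgh = 6732
nΣgh − ΣgΣh = 53856 − 51272 = 2584
nΣg² − (Σg)² = 61840 − 53824 = 8016; nΣh² − (Σh)² = 49960 − 48841 = 1119
r = 2584 / √(8016 × 1119) = 2584 / 2994.9798 ≈ 0.8628

0.8628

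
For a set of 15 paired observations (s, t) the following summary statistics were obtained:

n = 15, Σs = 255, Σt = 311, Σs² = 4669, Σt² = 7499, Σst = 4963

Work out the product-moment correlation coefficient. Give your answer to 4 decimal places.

r = (nΣst − ΣsΣt) / √[(nΣs² − (Σs)²)(nΣt² − (Σt)²)]
Numerator: 15×4963 − 255×311 = -4860
Denominator: √[(70035 − 65025)(112485 − 96721)] = √[5010 × 15764] = 8886.9365
r = -4860 / 8886.9365 ≈ -0.5469

-0.5469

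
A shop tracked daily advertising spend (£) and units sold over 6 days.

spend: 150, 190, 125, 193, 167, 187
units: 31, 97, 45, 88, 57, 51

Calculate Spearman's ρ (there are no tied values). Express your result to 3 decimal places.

0.829

Rank spend: 2, 5, 1, 6, 3, 4
Rank units: 1, 6, 2, 5, 4, 3
d = rank(spend) − rank(units): 1, -1, -1, 1, -1, 1; Σd² = 6
ρ = 1 − 6Σd² / [n(n²−1)] = 1 − 6×6 / (6×35) = 1 − 36/210 ≈ 0.829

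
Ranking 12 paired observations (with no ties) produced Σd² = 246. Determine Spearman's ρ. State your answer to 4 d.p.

ρ = 1 − 6Σd² / [n(n²−1)] = 1 − 6×246 / (12×143)
  = 1 − 1476/1716 = 1 − 0.86014 ≈ 0.1399

0.1399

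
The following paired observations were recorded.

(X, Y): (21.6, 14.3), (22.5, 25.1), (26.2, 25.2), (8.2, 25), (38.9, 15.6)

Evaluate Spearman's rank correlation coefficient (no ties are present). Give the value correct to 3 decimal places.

0.200

Rank X: 2, 3, 4, 1, 5
Rank Y: 1, 4, 5, 3, 2
d = rank(X) − rank(Y): 1, -1, -1, -2, 3; Σd² = 16
ρ = 1 − 6Σd² / [n(n²−1)] = 1 − 6×16 / (5×24) = 1 − 96/120 ≈ 0.200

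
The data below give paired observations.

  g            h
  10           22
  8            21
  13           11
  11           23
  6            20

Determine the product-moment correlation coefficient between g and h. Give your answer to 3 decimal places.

n = 5, Σg = 48, Σh = 97, Σg² = 490, Σh² = 1975, Σgh = 904
nΣgh − ΣgΣh = 4520 − 4656 = -136
nΣg² − (Σg)² = 2450 − 2304 = 146; nΣh² − (Σh)² = 9875 − 9409 = 466
r = -136 / √(146 × 466) = -136 / 260.8371 ≈ -0.521

-0.521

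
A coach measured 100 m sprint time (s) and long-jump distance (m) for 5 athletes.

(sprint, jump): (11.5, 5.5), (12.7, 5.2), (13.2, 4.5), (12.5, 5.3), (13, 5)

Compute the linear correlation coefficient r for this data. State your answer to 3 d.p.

n = 5, Σx = 62.9, Σy = 25.5, Σx² = 793.03, Σy² = 130.63, Σxy = 319.94
nΣxy − ΣxΣy = 1599.7 − 1603.95 = -4.25
nΣx² − (Σx)² = 3965.15 − 3956.41 = 8.74; nΣy² − (Σy)² = 653.15 − 650.25 = 2.9
r = -4.25 / √(8.74 × 2.9) = -4.25 / 5.0345 ≈ -0.844

-0.844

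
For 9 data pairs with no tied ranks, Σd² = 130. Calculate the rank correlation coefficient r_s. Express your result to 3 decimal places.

ρ = 1 − 6Σd² / [n(n²−1)] = 1 − 6×130 / (9×80)
  = 1 − 780/720 = 1 − 1.0833 ≈ -0.083

-0.083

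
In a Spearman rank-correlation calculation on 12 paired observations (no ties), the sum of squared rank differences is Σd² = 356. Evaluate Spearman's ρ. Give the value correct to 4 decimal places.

ρ = 1 − 6Σd² / [n(n²−1)] = 1 − 6×356 / (12×143)
  = 1 − 2136/1716 = 1 − 1.24476 ≈ -0.2448

-0.2448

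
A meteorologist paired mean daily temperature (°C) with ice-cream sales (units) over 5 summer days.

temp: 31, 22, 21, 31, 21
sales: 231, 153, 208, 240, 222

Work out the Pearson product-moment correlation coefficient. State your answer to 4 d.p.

n = 5, Σx = 126, Σy = 1054, Σx² = 3288, Σy² = 226918, Σxy = 26997
nΣxy − ΣxΣy = 134985 − 132804 = 2181
nΣx² − (Σx)² = 16440 − 15876 = 564; nΣy² − (Σy)² = 1134590 − 1110916 = 23674
r = 2181 / √(564 × 23674) = 2181 / 3654.0575 ≈ 0.5969

0.5969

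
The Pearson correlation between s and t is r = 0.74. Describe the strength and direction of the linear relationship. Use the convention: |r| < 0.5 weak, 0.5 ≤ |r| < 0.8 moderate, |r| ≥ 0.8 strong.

moderate positive

r = 0.74 > 0 so the relationship is positive.
|r| = 0.74, which falls in the moderate range.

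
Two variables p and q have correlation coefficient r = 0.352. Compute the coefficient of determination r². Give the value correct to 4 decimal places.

r² = (0.352)² = 0.1239

0.1239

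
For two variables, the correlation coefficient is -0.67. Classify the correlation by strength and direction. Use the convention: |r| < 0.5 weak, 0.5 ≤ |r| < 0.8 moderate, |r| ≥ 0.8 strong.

r = -0.67 < 0 so the relationship is negative.
|r| = 0.67, which falls in the moderate range.

moderate negative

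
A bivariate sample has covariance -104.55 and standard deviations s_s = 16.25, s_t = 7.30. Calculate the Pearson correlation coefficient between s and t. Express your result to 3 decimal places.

-0.881

r = Cov(s,t) / (s_s · s_t) = -104.55 / (16.25 × 7.30)
  = -104.55 / 118.6250 ≈ -0.881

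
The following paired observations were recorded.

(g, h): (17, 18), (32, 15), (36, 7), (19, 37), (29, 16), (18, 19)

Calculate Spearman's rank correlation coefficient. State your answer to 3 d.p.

Rank g: 1, 5, 6, 3, 4, 2
Rank h: 4, 2, 1, 6, 3, 5
d = rank(g) − rank(h): -3, 3, 5, -3, 1, -3; Σd² = 62
ρ = 1 − 6Σd² / [n(n²−1)] = 1 − 6×62 / (6×35) = 1 − 372/210 ≈ -0.771

-0.771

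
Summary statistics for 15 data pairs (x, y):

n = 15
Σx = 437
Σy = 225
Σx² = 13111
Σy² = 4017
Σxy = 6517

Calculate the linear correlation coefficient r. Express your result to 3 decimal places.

-0.077

r = (nΣxy − ΣxΣy) / √[(nΣx² − (Σx)²)(nΣy² − (Σy)²)]
Numerator: 15×6517 − 437×225 = -570
Denominator: √[(196665 − 190969)(60255 − 50625)] = √[5696 × 9630] = 7406.2460
r = -570 / 7406.2460 ≈ -0.077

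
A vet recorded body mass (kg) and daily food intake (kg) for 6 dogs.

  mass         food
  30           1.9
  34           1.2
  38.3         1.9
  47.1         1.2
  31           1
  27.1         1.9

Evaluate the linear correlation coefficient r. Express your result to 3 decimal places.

-0.333

n = 6, Σx = 207.5, Σy = 9.1, Σx² = 7436.71, Σy² = 14.71, Σxy = 309.58
nΣxy − ΣxΣy = 1857.48 − 1888.25 = -30.77
nΣx² − (Σx)² = 44620.26 − 43056.25 = 1564.01; nΣy² − (Σy)² = 88.26 − 82.81 = 5.45
r = -30.77 / √(1564.01 × 5.45) = -30.77 / 92.3247 ≈ -0.333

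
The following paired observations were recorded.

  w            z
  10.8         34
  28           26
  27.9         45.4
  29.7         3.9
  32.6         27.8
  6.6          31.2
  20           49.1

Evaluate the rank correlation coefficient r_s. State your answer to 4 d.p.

-0.5714

Rank w: 2, 5, 4, 6, 7, 1, 3
Rank z: 5, 2, 6, 1, 3, 4, 7
d = rank(w) − rank(z): -3, 3, -2, 5, 4, -3, -4; Σd² = 88
ρ = 1 − 6Σd² / [n(n²−1)] = 1 − 6×88 / (7×48) = 1 − 528/336 ≈ -0.5714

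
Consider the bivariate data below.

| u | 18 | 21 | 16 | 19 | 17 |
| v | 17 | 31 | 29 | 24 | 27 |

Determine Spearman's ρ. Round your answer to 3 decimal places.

0.100

Rank u: 3, 5, 1, 4, 2
Rank v: 1, 5, 4, 2, 3
d = rank(u) − rank(v): 2, 0, -3, 2, -1; Σd² = 18
ρ = 1 − 6Σd² / [n(n²−1)] = 1 − 6×18 / (5×24) = 1 − 108/120 ≈ 0.100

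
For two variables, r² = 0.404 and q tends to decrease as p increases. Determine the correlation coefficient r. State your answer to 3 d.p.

-0.636

|r| = √0.404 = 0.636
The association is negative, so r = −0.636.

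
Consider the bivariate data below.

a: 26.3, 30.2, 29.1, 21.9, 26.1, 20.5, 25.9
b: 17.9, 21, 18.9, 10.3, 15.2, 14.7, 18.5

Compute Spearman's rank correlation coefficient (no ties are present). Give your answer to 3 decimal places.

Rank a: 5, 7, 6, 2, 4, 1, 3
Rank b: 4, 7, 6, 1, 3, 2, 5
d = rank(a) − rank(b): 1, 0, 0, 1, 1, -1, -2; Σd² = 8
ρ = 1 − 6Σd² / [n(n²−1)] = 1 − 6×8 / (7×48) = 1 − 48/336 ≈ 0.857

0.857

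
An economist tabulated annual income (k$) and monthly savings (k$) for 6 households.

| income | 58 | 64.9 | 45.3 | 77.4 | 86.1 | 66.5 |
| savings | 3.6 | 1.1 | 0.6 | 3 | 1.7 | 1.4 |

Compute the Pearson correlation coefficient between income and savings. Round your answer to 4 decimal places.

n = 6, Σx = 398.2, Σy = 11.4, Σx² = 27454.32, Σy² = 28.38, Σxy = 779.04
nΣxy − ΣxΣy = 4674.24 − 4539.48 = 134.76
nΣx² − (Σx)² = 164725.92 − 158563.24 = 6162.68; nΣy² − (Σy)² = 170.28 − 129.96 = 40.32
r = 134.76 / √(6162.68 × 40.32) = 134.76 / 498.4769 ≈ 0.2703

0.2703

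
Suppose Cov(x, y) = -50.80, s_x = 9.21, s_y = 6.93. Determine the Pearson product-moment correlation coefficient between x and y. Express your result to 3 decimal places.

-0.796

r = Cov(x,y) / (s_x · s_y) = -50.80 / (9.21 × 6.93)
  = -50.80 / 63.8253 ≈ -0.796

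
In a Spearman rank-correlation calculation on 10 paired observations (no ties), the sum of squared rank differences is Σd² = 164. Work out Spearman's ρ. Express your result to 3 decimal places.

0.006

ρ = 1 − 6Σd² / [n(n²−1)] = 1 − 6×164 / (10×99)
  = 1 − 984/990 = 1 − 0.9939 ≈ 0.006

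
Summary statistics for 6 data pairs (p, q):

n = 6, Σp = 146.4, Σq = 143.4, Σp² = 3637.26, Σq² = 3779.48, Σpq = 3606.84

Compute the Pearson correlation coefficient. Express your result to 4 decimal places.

r = (nΣpq − ΣpΣq) / √[(nΣp² − (Σp)²)(nΣq² − (Σq)²)]
Numerator: 6×3606.84 − 146.4×143.4 = 647.28
Denominator: √[(21823.56 − 21432.96)(22676.88 − 20563.56)] = √[390.6 × 2113.32] = 908.5498
r = 647.28 / 908.5498 ≈ 0.7124

0.7124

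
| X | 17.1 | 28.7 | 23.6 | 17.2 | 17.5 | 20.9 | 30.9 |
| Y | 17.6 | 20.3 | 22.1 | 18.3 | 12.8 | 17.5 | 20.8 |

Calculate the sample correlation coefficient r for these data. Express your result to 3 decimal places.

0.676

n = 7, ΣX = 155.9, ΣY = 129.4, ΣX² = 3666.77, ΣY² = 2447.88, ΣXY = 2952.36
nΣXY − ΣXΣY = 20666.52 − 20173.46 = 493.06
nΣX² − (ΣX)² = 25667.39 − 24304.81 = 1362.58; nΣY² − (ΣY)² = 17135.16 − 16744.36 = 390.8
r = 493.06 / √(1362.58 × 390.8) = 493.06 / 729.7234 ≈ 0.676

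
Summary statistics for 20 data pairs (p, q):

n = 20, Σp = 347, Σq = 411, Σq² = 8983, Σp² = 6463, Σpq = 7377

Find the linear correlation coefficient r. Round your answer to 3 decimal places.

r = (nΣpq − ΣpΣq) / √[(nΣp² − (Σp)²)(nΣq² − (Σq)²)]
Numerator: 20×7377 − 347×411 = 4923
Denominator: √[(129260 − 120409)(179660 − 168921)] = √[8851 × 10739] = 9749.4045
r = 4923 / 9749.4045 ≈ 0.505

0.505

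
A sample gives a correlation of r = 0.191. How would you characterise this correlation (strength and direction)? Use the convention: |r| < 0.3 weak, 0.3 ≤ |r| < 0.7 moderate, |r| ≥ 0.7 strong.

weak positive

r = 0.191 > 0 so the relationship is positive.
|r| = 0.191, which falls in the weak range.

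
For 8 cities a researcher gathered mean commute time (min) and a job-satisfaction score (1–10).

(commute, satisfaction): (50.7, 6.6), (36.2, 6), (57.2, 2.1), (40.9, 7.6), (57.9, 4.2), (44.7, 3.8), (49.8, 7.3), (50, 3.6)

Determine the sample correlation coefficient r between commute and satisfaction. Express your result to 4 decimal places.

-0.5304

n = 8, Σx = 387.4, Σy = 41.2, Σx² = 19156.12, Σy² = 240.06, Σxy = 1939.36
nΣxy − ΣxΣy = 15514.88 − 15960.88 = -446
nΣx² − (Σx)² = 153248.96 − 150078.76 = 3170.2; nΣy² − (Σy)² = 1920.48 − 1697.44 = 223.04
r = -446 / √(3170.2 × 223.04) = -446 / 840.8813 ≈ -0.5304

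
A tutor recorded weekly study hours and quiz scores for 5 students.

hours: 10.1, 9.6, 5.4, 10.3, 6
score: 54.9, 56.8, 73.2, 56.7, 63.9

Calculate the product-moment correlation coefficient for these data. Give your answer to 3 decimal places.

n = 5, Σx = 41.4, Σy = 305.5, Σx² = 365.42, Σy² = 18896.59, Σxy = 2462.46
nΣxy − ΣxΣy = 12312.3 − 12647.7 = -335.4
nΣx² − (Σx)² = 1827.1 − 1713.96 = 113.14; nΣy² − (Σy)² = 94482.95 − 93330.25 = 1152.7
r = -335.4 / √(113.14 × 1152.7) = -335.4 / 361.1322 ≈ -0.929

-0.929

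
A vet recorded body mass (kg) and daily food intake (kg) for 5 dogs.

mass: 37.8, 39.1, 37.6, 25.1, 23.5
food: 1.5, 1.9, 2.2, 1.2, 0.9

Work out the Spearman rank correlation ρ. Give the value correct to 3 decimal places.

0.700

Rank mass: 4, 5, 3, 2, 1
Rank food: 3, 4, 5, 2, 1
d = rank(mass) − rank(food): 1, 1, -2, 0, 0; Σd² = 6
ρ = 1 − 6Σd² / [n(n²−1)] = 1 − 6×6 / (5×24) = 1 − 36/120 ≈ 0.700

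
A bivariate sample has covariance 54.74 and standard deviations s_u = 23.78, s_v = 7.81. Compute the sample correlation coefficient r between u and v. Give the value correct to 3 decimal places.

r = Cov(u,v) / (s_u · s_v) = 54.74 / (23.78 × 7.81)
  = 54.74 / 185.7218 ≈ 0.295

0.295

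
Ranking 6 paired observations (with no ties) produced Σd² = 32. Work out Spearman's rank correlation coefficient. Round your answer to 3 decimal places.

ρ = 1 − 6Σd² / [n(n²−1)] = 1 − 6×32 / (6×35)
  = 1 − 192/210 = 1 − 0.9143 ≈ 0.086

0.086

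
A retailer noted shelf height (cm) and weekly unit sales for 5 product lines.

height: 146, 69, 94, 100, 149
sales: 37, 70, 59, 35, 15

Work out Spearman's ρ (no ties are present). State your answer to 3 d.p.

-0.900

Rank height: 4, 1, 2, 3, 5
Rank sales: 3, 5, 4, 2, 1
d = rank(height) − rank(sales): 1, -4, -2, 1, 4; Σd² = 38
ρ = 1 − 6Σd² / [n(n²−1)] = 1 − 6×38 / (5×24) = 1 − 228/120 ≈ -0.900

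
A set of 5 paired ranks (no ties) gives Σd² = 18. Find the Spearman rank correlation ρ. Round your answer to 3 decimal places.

ρ = 1 − 6Σd² / [n(n²−1)] = 1 − 6×18 / (5×24)
  = 1 − 108/120 = 1 − 0.9000 ≈ 0.100

0.100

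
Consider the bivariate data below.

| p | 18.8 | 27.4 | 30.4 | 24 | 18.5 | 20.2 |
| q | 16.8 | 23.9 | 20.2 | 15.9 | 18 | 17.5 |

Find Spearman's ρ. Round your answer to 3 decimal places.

0.429

Rank p: 2, 5, 6, 4, 1, 3
Rank q: 2, 6, 5, 1, 4, 3
d = rank(p) − rank(q): 0, -1, 1, 3, -3, 0; Σd² = 20
ρ = 1 − 6Σd² / [n(n²−1)] = 1 − 6×20 / (6×35) = 1 − 120/210 ≈ 0.429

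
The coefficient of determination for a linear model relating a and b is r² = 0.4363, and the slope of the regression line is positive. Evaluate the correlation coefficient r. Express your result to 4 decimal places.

0.6605

|r| = √0.4363 = 0.6605
The association is positive, so r = 0.6605.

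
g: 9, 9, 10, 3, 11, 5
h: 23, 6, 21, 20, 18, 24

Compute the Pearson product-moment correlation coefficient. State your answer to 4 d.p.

-0.2763

n = 6, Σg = 47, Σh = 112, Σg² = 417, Σh² = 2306, Σgh = 849
nΣgh − ΣgΣh = 5094 − 5264 = -170
nΣg² − (Σg)² = 2502 − 2209 = 293; nΣh² − (Σh)² = 13836 − 12544 = 1292
r = -170 / √(293 × 1292) = -170 / 615.2690 ≈ -0.2763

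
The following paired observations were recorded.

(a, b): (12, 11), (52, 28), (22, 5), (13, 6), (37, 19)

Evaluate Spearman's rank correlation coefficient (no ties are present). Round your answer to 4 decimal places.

0.6000

Rank a: 1, 5, 3, 2, 4
Rank b: 3, 5, 1, 2, 4
d = rank(a) − rank(b): -2, 0, 2, 0, 0; Σd² = 8
ρ = 1 − 6Σd² / [n(n²−1)] = 1 − 6×8 / (5×24) = 1 − 48/120 ≈ 0.6000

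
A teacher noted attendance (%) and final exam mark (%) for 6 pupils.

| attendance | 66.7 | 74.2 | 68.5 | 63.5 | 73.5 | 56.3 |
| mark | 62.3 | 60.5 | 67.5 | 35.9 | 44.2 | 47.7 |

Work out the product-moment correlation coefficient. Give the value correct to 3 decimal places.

0.323

n = 6, Σx = 402.7, Σy = 318.1, Σx² = 27250.97, Σy² = 17615.53, Σxy = 21482.12
nΣxy − ΣxΣy = 128892.72 − 128098.87 = 793.85
nΣx² − (Σx)² = 163505.82 − 162167.29 = 1338.53; nΣy² − (Σy)² = 105693.18 − 101187.61 = 4505.57
r = 793.85 / √(1338.53 × 4505.57) = 793.85 / 2455.7770 ≈ 0.323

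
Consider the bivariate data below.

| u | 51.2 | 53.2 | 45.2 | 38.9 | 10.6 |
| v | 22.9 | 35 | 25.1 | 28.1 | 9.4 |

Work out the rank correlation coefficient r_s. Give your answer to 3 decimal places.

Rank u: 4, 5, 3, 2, 1
Rank v: 2, 5, 3, 4, 1
d = rank(u) − rank(v): 2, 0, 0, -2, 0; Σd² = 8
ρ = 1 − 6Σd² / [n(n²−1)] = 1 − 6×8 / (5×24) = 1 − 48/120 ≈ 0.600

0.600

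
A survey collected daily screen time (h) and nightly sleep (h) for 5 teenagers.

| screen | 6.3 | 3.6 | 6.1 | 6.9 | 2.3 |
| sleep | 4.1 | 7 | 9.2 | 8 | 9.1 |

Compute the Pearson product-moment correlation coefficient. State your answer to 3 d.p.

-0.314

n = 5, Σx = 25.2, Σy = 37.4, Σx² = 142.76, Σy² = 297.26, Σxy = 183.28
nΣxy − ΣxΣy = 916.4 − 942.48 = -26.08
nΣx² − (Σx)² = 713.8 − 635.04 = 78.76; nΣy² − (Σy)² = 1486.3 − 1398.76 = 87.54
r = -26.08 / √(78.76 × 87.54) = -26.08 / 83.0340 ≈ -0.314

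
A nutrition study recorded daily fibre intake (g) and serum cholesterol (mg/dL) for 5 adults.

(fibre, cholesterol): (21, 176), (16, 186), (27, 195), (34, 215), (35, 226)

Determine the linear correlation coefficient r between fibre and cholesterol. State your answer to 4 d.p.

0.9028

n = 5, Σx = 133, Σy = 998, Σx² = 3807, Σy² = 200898, Σxy = 27157
nΣxy − ΣxΣy = 135785 − 132734 = 3051
nΣx² − (Σx)² = 19035 − 17689 = 1346; nΣy² − (Σy)² = 1004490 − 996004 = 8486
r = 3051 / √(1346 × 8486) = 3051 / 3379.6680 ≈ 0.9028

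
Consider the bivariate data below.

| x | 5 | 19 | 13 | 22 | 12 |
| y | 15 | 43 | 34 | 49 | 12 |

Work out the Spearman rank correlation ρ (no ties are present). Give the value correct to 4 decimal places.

0.9000

Rank x: 1, 4, 3, 5, 2
Rank y: 2, 4, 3, 5, 1
d = rank(x) − rank(y): -1, 0, 0, 0, 1; Σd² = 2
ρ = 1 − 6Σd² / [n(n²−1)] = 1 − 6×2 / (5×24) = 1 − 12/120 ≈ 0.9000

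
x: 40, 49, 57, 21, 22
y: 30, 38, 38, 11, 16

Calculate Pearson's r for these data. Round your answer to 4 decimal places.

n = 5, Σx = 189, Σy = 133, Σx² = 8175, Σy² = 4165, Σxy = 5811
nΣxy − ΣxΣy = 29055 − 25137 = 3918
nΣx² − (Σx)² = 40875 − 35721 = 5154; nΣy² − (Σy)² = 20825 − 17689 = 3136
r = 3918 / √(5154 × 3136) = 3918 / 4020.3164 ≈ 0.9746

0.9746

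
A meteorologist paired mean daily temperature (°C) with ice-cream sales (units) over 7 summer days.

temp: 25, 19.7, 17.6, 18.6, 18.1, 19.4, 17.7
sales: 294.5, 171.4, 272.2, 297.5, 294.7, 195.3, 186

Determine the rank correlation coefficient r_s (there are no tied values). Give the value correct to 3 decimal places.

Rank temp: 7, 6, 1, 4, 3, 5, 2
Rank sales: 5, 1, 4, 7, 6, 3, 2
d = rank(temp) − rank(sales): 2, 5, -3, -3, -3, 2, 0; Σd² = 60
ρ = 1 − 6Σd² / [n(n²−1)] = 1 − 6×60 / (7×48) = 1 − 360/336 ≈ -0.071

-0.071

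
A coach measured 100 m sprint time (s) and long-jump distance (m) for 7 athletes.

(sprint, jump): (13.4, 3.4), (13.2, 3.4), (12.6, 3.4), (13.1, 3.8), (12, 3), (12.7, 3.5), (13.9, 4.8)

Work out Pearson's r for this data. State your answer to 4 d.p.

n = 7, Σx = 90.9, Σy = 25.3, Σx² = 1182.67, Σy² = 93.41, Σxy = 330.23
nΣxy − ΣxΣy = 2311.61 − 2299.77 = 11.84
nΣx² − (Σx)² = 8278.69 − 8262.81 = 15.88; nΣy² − (Σy)² = 653.87 − 640.09 = 13.78
r = 11.84 / √(15.88 × 13.78) = 11.84 / 14.7928 ≈ 0.8004

0.8004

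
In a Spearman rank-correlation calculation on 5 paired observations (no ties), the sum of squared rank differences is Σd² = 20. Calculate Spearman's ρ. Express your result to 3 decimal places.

ρ = 1 − 6Σd² / [n(n²−1)] = 1 − 6×20 / (5×24)
  = 1 − 120/120 = 1 − 1.0000 ≈ 0.000

0.000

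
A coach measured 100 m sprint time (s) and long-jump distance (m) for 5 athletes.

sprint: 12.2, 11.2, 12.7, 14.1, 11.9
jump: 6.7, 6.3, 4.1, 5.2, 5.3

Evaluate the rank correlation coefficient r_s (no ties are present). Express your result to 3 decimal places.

Rank sprint: 3, 1, 4, 5, 2
Rank jump: 5, 4, 1, 2, 3
d = rank(sprint) − rank(jump): -2, -3, 3, 3, -1; Σd² = 32
ρ = 1 − 6Σd² / [n(n²−1)] = 1 − 6×32 / (5×24) = 1 − 192/120 ≈ -0.600

-0.600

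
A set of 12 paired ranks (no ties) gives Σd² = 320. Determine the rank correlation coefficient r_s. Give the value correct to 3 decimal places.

ρ = 1 − 6Σd² / [n(n²−1)] = 1 − 6×320 / (12×143)
  = 1 − 1920/1716 = 1 − 1.1189 ≈ -0.119

-0.119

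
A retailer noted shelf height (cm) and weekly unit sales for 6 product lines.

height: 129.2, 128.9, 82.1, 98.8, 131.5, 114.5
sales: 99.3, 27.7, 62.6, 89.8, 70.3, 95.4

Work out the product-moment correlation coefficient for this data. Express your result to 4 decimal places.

-0.0874

n = 6, Σx = 685, Σy = 445.1, Σx² = 80212.2, Σy² = 36653.83, Σxy = 50579.54
nΣxy − ΣxΣy = 303477.24 − 304893.5 = -1416.26
nΣx² − (Σx)² = 481273.2 − 469225 = 12048.2; nΣy² − (Σy)² = 219922.98 − 198114.01 = 21808.97
r = -1416.26 / √(12048.2 × 21808.97) = -1416.26 / 16209.8375 ≈ -0.0874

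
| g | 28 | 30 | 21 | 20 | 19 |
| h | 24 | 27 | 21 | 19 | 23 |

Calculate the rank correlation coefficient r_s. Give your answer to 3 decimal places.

Rank g: 4, 5, 3, 2, 1
Rank h: 4, 5, 2, 1, 3
d = rank(g) − rank(h): 0, 0, 1, 1, -2; Σd² = 6
ρ = 1 − 6Σd² / [n(n²−1)] = 1 − 6×6 / (5×24) = 1 − 36/120 ≈ 0.700

0.700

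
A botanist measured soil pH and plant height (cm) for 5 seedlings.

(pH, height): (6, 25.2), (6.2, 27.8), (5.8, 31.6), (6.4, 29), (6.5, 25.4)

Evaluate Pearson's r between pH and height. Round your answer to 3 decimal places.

n = 5, Σx = 30.9, Σy = 139, Σx² = 191.29, Σy² = 3892.6, Σxy = 857.54
nΣxy − ΣxΣy = 4287.7 − 4295.1 = -7.4
nΣx² − (Σx)² = 956.45 − 954.81 = 1.64; nΣy² − (Σy)² = 19463 − 19321 = 142
r = -7.4 / √(1.64 × 142) = -7.4 / 15.2604 ≈ -0.485

-0.485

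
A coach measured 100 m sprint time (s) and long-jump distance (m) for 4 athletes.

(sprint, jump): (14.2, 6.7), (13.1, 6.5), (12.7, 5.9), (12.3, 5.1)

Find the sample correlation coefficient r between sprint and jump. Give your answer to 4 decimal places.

n = 4, Σx = 52.3, Σy = 24.2, Σx² = 685.83, Σy² = 147.96, Σxy = 317.95
nΣxy − ΣxΣy = 1271.8 − 1265.66 = 6.14
nΣx² − (Σx)² = 2743.32 − 2735.29 = 8.03; nΣy² − (Σy)² = 591.84 − 585.64 = 6.2
r = 6.14 / √(8.03 × 6.2) = 6.14 / 7.0559 ≈ 0.8702

0.8702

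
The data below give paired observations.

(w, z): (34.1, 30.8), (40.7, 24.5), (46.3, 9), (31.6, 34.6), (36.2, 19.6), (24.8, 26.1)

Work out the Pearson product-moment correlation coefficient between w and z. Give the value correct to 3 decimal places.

n = 6, Σw = 213.7, Σz = 144.6, Σw² = 7887.03, Σz² = 3892.42, Σwz = 4914.29
nΣwz − ΣwΣz = 29485.74 − 30901.02 = -1415.28
nΣw² − (Σw)² = 47322.18 − 45667.69 = 1654.49; nΣz² − (Σz)² = 23354.52 − 20909.16 = 2445.36
r = -1415.28 / √(1654.49 × 2445.36) = -1415.28 / 2011.4233 ≈ -0.704

-0.704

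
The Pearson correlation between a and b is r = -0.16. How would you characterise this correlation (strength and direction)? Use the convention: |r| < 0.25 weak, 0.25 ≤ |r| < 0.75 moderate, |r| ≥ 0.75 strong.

r = -0.16 < 0 so the relationship is negative.
|r| = 0.16, which falls in the weak range.

weak negative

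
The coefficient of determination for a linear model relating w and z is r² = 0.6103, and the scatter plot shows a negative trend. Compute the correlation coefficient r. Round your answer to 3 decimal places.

-0.781

|r| = √0.6103 = 0.781
The association is negative, so r = −0.781.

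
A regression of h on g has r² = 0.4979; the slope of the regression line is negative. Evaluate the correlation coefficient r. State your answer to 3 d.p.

|r| = √0.4979 = 0.706
The association is negative, so r = −0.706.

-0.706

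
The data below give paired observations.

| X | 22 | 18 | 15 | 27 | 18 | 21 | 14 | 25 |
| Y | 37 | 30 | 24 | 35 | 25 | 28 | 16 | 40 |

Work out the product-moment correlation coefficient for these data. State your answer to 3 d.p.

0.874

n = 8, ΣX = 160, ΣY = 235, ΣX² = 3348, ΣY² = 7335, ΣXY = 4921
nΣXY − ΣXΣY = 39368 − 37600 = 1768
nΣX² − (ΣX)² = 26784 − 25600 = 1184; nΣY² − (ΣY)² = 58680 − 55225 = 3455
r = 1768 / √(1184 × 3455) = 1768 / 2022.5528 ≈ 0.874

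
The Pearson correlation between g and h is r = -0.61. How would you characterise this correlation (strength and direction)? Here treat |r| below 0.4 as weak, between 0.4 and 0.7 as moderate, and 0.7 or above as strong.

r = -0.61 < 0 so the relationship is negative.
|r| = 0.61, which falls in the moderate range.

moderate negative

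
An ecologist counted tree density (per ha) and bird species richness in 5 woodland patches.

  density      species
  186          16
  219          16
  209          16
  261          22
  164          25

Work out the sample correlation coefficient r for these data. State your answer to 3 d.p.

-0.121

n = 5, Σx = 1039, Σy = 95, Σx² = 221255, Σy² = 1877, Σxy = 19666
nΣxy − ΣxΣy = 98330 − 98705 = -375
nΣx² − (Σx)² = 1106275 − 1079521 = 26754; nΣy² − (Σy)² = 9385 − 9025 = 360
r = -375 / √(26754 × 360) = -375 / 3103.4561 ≈ -0.121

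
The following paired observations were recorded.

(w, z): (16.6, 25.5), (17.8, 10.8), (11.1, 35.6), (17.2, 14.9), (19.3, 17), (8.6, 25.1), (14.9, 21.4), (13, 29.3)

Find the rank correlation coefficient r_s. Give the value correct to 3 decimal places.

Rank w: 5, 7, 2, 6, 8, 1, 4, 3
Rank z: 6, 1, 8, 2, 3, 5, 4, 7
d = rank(w) − rank(z): -1, 6, -6, 4, 5, -4, 0, -4; Σd² = 146
ρ = 1 − 6Σd² / [n(n²−1)] = 1 − 6×146 / (8×63) = 1 − 876/504 ≈ -0.738

-0.738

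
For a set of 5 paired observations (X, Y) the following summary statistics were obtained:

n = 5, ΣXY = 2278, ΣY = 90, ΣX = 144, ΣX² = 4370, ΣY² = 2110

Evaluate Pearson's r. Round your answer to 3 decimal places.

-0.950

r = (nΣXY − ΣXΣY) / √[(nΣX² − (ΣX)²)(nΣY² − (ΣY)²)]
Numerator: 5×2278 − 144×90 = -1570
Denominator: √[(21850 − 20736)(10550 − 8100)] = √[1114 × 2450] = 1652.0593
r = -1570 / 1652.0593 ≈ -0.950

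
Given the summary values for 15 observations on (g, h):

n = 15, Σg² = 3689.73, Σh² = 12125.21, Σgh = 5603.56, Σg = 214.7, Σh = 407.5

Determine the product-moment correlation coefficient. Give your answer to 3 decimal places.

r = (nΣgh − ΣgΣh) / √[(nΣg² − (Σg)²)(nΣh² − (Σh)²)]
Numerator: 15×5603.56 − 214.7×407.5 = -3436.85
Denominator: √[(55345.95 − 46096.09)(181878.15 − 166056.25)] = √[9249.86 × 15821.9] = 12097.5353
r = -3436.85 / 12097.5353 ≈ -0.284

-0.284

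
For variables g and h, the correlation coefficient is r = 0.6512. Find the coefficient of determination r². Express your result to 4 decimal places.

r² = (0.6512)² = 0.4241

0.4241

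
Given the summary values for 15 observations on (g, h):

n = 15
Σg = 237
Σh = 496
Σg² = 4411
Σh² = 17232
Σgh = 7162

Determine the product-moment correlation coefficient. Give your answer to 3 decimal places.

-0.907

r = (nΣgh − ΣgΣh) / √[(nΣg² − (Σg)²)(nΣh² − (Σh)²)]
Numerator: 15×7162 − 237×496 = -10122
Denominator: √[(66165 − 56169)(258480 − 246016)] = √[9996 × 12464] = 11161.9955
r = -10122 / 11161.9955 ≈ -0.907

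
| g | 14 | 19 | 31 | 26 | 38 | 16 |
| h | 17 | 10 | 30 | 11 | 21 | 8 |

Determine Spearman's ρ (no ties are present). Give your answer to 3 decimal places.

0.600

Rank g: 1, 3, 5, 4, 6, 2
Rank h: 4, 2, 6, 3, 5, 1
d = rank(g) − rank(h): -3, 1, -1, 1, 1, 1; Σd² = 14
ρ = 1 − 6Σd² / [n(n²−1)] = 1 − 6×14 / (6×35) = 1 − 84/210 ≈ 0.600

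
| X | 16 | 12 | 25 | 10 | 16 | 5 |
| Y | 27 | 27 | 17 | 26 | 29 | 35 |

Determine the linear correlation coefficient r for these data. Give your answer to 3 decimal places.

-0.883

n = 6, ΣX = 84, ΣY = 161, ΣX² = 1406, ΣY² = 4489, ΣXY = 2080
nΣXY − ΣXΣY = 12480 − 13524 = -1044
nΣX² − (ΣX)² = 8436 − 7056 = 1380; nΣY² − (ΣY)² = 26934 − 25921 = 1013
r = -1044 / √(1380 × 1013) = -1044 / 1182.3451 ≈ -0.883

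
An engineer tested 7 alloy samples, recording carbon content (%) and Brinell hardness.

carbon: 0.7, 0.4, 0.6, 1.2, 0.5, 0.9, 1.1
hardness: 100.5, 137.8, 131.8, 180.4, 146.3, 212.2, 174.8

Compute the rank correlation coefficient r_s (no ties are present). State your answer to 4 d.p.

0.5714

Rank carbon: 4, 1, 3, 7, 2, 5, 6
Rank hardness: 1, 3, 2, 6, 4, 7, 5
d = rank(carbon) − rank(hardness): 3, -2, 1, 1, -2, -2, 1; Σd² = 24
ρ = 1 − 6Σd² / [n(n²−1)] = 1 − 6×24 / (7×48) = 1 − 144/336 ≈ 0.5714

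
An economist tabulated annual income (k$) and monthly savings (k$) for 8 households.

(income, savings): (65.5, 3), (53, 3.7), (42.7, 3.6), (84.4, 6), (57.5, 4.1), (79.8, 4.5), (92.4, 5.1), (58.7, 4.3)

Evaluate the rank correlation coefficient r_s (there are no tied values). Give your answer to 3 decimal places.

Rank income: 5, 2, 1, 7, 3, 6, 8, 4
Rank savings: 1, 3, 2, 8, 4, 6, 7, 5
d = rank(income) − rank(savings): 4, -1, -1, -1, -1, 0, 1, -1; Σd² = 22
ρ = 1 − 6Σd² / [n(n²−1)] = 1 − 6×22 / (8×63) = 1 − 132/504 ≈ 0.738

0.738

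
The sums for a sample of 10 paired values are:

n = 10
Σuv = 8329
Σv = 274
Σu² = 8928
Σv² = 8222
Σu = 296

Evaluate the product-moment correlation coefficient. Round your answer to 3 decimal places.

r = (nΣuv − ΣuΣv) / √[(nΣu² − (Σu)²)(nΣv² − (Σv)²)]
Numerator: 10×8329 − 296×274 = 2186
Denominator: √[(89280 − 87616)(82220 − 75076)] = √[1664 × 7144] = 3447.8422
r = 2186 / 3447.8422 ≈ 0.634

0.634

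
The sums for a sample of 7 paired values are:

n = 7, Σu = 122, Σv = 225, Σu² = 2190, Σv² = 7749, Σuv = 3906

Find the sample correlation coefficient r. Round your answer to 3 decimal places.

-0.085

r = (nΣuv − ΣuΣv) / √[(nΣu² − (Σu)²)(nΣv² − (Σv)²)]
Numerator: 7×3906 − 122×225 = -108
Denominator: √[(15330 − 14884)(54243 − 50625)] = √[446 × 3618] = 1270.2866
r = -108 / 1270.2866 ≈ -0.085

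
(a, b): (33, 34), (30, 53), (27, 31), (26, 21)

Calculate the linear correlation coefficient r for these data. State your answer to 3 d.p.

n = 4, Σa = 116, Σb = 139, Σa² = 3394, Σb² = 5367, Σab = 4095
nΣab − ΣaΣb = 16380 − 16124 = 256
nΣa² − (Σa)² = 13576 − 13456 = 120; nΣb² − (Σb)² = 21468 − 19321 = 2147
r = 256 / √(120 × 2147) = 256 / 507.5825 ≈ 0.504

0.504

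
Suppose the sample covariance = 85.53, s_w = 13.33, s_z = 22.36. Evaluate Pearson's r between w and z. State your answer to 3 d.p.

r = Cov(w,z) / (s_w · s_z) = 85.53 / (13.33 × 22.36)
  = 85.53 / 298.0588 ≈ 0.287

0.287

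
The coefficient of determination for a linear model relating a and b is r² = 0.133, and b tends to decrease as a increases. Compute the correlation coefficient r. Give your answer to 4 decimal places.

|r| = √0.133 = 0.3647
The association is negative, so r = −0.3647.

-0.3647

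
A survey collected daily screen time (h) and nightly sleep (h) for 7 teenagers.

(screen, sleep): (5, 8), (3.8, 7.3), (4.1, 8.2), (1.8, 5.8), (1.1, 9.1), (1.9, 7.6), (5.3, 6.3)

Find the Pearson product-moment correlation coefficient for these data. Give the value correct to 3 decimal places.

n = 7, Σx = 23, Σy = 52.3, Σx² = 92.4, Σy² = 398.43, Σxy = 169.64
nΣxy − ΣxΣy = 1187.48 − 1202.9 = -15.42
nΣx² − (Σx)² = 646.8 − 529 = 117.8; nΣy² − (Σy)² = 2789.01 − 2735.29 = 53.72
r = -15.42 / √(117.8 × 53.72) = -15.42 / 79.5501 ≈ -0.194

-0.194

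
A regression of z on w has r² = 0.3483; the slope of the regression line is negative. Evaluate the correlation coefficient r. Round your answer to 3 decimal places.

|r| = √0.3483 = 0.590
The association is negative, so r = −0.590.

-0.590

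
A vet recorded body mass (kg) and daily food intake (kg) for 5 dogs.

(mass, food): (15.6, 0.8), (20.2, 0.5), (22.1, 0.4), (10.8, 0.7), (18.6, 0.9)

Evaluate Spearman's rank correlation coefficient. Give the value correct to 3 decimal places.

Rank mass: 2, 4, 5, 1, 3
Rank food: 4, 2, 1, 3, 5
d = rank(mass) − rank(food): -2, 2, 4, -2, -2; Σd² = 32
ρ = 1 − 6Σd² / [n(n²−1)] = 1 − 6×32 / (5×24) = 1 − 192/120 ≈ -0.600

-0.600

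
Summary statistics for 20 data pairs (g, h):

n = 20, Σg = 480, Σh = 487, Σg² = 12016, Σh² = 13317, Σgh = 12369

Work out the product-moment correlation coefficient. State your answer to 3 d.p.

r = (nΣgh − ΣgΣh) / √[(nΣg² − (Σg)²)(nΣh² − (Σh)²)]
Numerator: 20×12369 − 480×487 = 13620
Denominator: √[(240320 − 230400)(266340 − 237169)] = √[9920 × 29171] = 17011.0646
r = 13620 / 17011.0646 ≈ 0.801

0.801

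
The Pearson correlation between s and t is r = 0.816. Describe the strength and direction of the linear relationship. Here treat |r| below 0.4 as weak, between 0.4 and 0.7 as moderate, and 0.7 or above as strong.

strong positive

r = 0.816 > 0 so the relationship is positive.
|r| = 0.816, which falls in the strong range.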